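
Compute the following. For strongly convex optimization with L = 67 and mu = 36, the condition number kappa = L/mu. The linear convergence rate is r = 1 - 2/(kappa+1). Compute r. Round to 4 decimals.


Step 1: Compute the condition number.
kappa = L/mu = 67/36 = 1.8611
Step 2: Compute the convergence rate.
r = 1 - 2/(kappa + 1) = 1 - 2*mu/(L + mu) = (L - mu)/(L + mu) = 31/103 = 0.301


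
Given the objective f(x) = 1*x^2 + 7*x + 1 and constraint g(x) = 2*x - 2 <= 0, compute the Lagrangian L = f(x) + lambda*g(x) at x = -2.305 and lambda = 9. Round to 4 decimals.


Step 1: Evaluate f(x).
f(-2.305) = 1*(-2.305)^2 + 7*(-2.305) + 1 = -9.822
Step 2: Evaluate g(x).
g(-2.305) = 2*-2.305 - 2 = -6.61
Step 3: Compute Lagrangian.
L = -9.822 + 9*-6.61 = -69.312


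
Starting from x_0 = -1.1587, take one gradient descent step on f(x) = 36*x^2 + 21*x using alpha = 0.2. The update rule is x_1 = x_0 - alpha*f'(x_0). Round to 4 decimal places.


We compute the gradient at x_0 and apply the update.
f'(x) = 72*x + 21
f'(-1.1587) = 72*-1.1587 + 21 = -62.4264
x_1 = -1.1587 - 0.2*-62.4264 = 11.3266


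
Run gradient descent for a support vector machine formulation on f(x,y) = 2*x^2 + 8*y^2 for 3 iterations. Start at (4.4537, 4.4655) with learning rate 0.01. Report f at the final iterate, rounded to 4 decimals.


Gradient descent on f(x,y) = 2*x^2 + 8*y^2.
Starting point: (4.4537, 4.4655), alpha = 0.01
Step 1: grad_x = 2*2*4.4537 = 17.8148, grad_y = 2*8*4.4655 = 71.448
  x_1 = 4.4537 - 0.01*17.8148 = 4.2756
  y_1 = 4.4655 - 0.01*71.448 = 3.751
Step 2: grad_x = 2*2*4.2756 = 17.1022, grad_y = 2*8*3.751 = 60.0163
  x_2 = 4.2756 - 0.01*17.1022 = 4.1045
  y_2 = 3.751 - 0.01*60.0163 = 3.1509
Step 3: grad_x = 2*2*4.1045 = 16.4181, grad_y = 2*8*3.1509 = 50.4137
  x_3 = 4.1045 - 0.01*16.4181 = 3.9403
  y_3 = 3.1509 - 0.01*50.4137 = 2.6467
f(3.9403, 2.6467) = 2*3.9403^2 + 8*2.6467^2 = 87.0937


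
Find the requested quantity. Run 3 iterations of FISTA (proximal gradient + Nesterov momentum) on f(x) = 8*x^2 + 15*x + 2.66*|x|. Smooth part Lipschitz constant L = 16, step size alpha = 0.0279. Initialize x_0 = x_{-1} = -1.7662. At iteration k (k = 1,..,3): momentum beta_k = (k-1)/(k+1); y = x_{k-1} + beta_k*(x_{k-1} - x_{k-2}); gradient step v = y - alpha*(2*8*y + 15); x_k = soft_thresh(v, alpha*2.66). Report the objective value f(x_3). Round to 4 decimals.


FISTA on f(x) = 8*x^2 + 15*x + 2.66*|x|
L = 16, alpha = 0.0279
Iteration 1: beta = 0.0, y = -1.7662 + 0.0*(-1.7662 + 1.7662) = -1.7662
  grad(y) = -13.2592, v = y - alpha*grad = -1.3963
  prox(v) = soft_thresh(-1.3963, 0.0742) = -1.3221
Iteration 2: beta = 0.3333, y = -1.3221 + 0.3333*(-1.3221 + 1.7662) = -1.174
  grad(y) = -3.7841, v = y - alpha*grad = -1.0684
  prox(v) = soft_thresh(-1.0684, 0.0742) = -0.9942
Iteration 3: beta = 0.5, y = -0.9942 + 0.5*(-0.9942 + 1.3221) = -0.8303
  grad(y) = 1.7153, v = y - alpha*grad = -0.8782
  prox(v) = soft_thresh(-0.8782, 0.0742) = -0.8039
f(x_3) = 8*(-0.8039)^2 + 15*(-0.8039) + 2.66*|-0.8039| = -4.7501


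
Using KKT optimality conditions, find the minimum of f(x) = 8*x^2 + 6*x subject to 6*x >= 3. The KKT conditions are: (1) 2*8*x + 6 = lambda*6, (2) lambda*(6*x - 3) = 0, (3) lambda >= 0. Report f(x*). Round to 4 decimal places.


Step 1: Try lambda = 0 (constraint inactive).
x_unc = -6/(2*8) = -0.375
Check: 6*-0.375 = -2.25 < 3 -- violated!
Step 2: Constraint must be active: 6*x = 3
x* = 3/6 = 0.5
lambda = (2*8*0.5 + 6)/6 = 2.3333
Step 3: Compute optimal value.
f(x*) = 8*0.5^2 + 6*0.5 = 5.0


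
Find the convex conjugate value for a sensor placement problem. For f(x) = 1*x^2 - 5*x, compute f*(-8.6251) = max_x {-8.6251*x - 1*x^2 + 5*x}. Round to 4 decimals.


f*(y) = sup_x {y*x - a*x^2 - b*x} = sup_x {(y-b)*x - a*x^2}
FOC: (y - b) - 2a*x = 0 => x* = (y - b)/(2a)
x* = (-8.6251 + 5)/(2*1) = -1.8126
f*(-8.6251) = (y-b)^2/(4a) = (-8.6251 + 5)^2/(4*1)
= 13.1414/4 = 3.2853


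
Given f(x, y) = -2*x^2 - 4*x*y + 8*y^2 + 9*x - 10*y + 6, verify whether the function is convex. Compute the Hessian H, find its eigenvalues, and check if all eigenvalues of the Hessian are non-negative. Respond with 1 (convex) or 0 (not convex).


The Hessian of f(x,y) = -2*x^2 - 4*x*y + 8*y^2 + 9*x - 10*y + 6 is:
H = [[-4, -4], [-4, 16]]
Trace = -4 + 16 = 12
Determinant = -4*16 - (-4)^2 = -80
Discriminant = (12)^2 - 4*-80 = 464.0
Eigenvalues: lambda_1 = -4.7703, lambda_2 = 16.7703
The function is not convex.

0


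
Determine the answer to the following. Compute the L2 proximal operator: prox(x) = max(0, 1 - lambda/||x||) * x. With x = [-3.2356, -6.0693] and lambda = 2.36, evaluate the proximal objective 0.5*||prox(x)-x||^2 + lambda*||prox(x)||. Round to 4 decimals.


Step 1: Compute ||x||.
||x|| = 6.8779
Step 2: Compute scaling factor.
scale = max(0, 1 - 2.36/6.8779) = 0.6569
Step 3: prox(x) = [-2.1254, -3.9868]
||prox(x)|| = 4.5179
Step 4: Proximal objective.
0.5*||prox-x||^2 = 2.7848
lambda*||prox|| = 10.6622
Total = 13.447


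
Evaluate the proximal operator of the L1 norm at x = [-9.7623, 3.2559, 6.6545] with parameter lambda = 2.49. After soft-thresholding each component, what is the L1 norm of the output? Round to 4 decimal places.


Soft-thresholding with lambda = 2.49:
prox(-9.7623) = sign(-9.7623)*max(|-9.7623| - 2.49, 0) = -7.2723
prox(3.2559) = sign(3.2559)*max(|3.2559| - 2.49, 0) = 0.7659
prox(6.6545) = sign(6.6545)*max(|6.6545| - 2.49, 0) = 4.1645
prox(x) = [-7.2723, 0.7659, 4.1645]
||prox(x)||_1 = 7.2723 + 0.7659 + 4.1645 = 12.2027


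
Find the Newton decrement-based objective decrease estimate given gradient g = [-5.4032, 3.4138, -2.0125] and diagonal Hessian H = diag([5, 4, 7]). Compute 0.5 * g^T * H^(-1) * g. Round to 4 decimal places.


Step 1: H is diagonal, so H^(-1) * g = [-1.0806, 0.8535, -0.2875].
Step 2: g^T H^(-1) g = sum_i g_i^2 / H_ii
  = (-5.4032)^2/5 + (3.4138)^2/4 + (-2.0125)^2/7
  = 5.8389 + 2.9135 + 0.5786 = 9.331
Step 3: Objective decrease = 0.5 * g^T H^(-1) g = 4.6655


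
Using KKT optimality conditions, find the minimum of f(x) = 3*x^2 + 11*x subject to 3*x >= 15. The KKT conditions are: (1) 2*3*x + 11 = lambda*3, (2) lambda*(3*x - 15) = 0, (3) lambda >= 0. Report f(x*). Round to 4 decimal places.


Step 1: Try lambda = 0 (constraint inactive).
x_unc = -11/(2*3) = -1.8333
Check: 3*-1.8333 = -5.4999 < 15 -- violated!
Step 2: Constraint must be active: 3*x = 15
x* = 15/3 = 5.0
lambda = (2*3*5.0 + 11)/3 = 13.6667
Step 3: Compute optimal value.
f(x*) = 3*5.0^2 + 11*5.0 = 130.0


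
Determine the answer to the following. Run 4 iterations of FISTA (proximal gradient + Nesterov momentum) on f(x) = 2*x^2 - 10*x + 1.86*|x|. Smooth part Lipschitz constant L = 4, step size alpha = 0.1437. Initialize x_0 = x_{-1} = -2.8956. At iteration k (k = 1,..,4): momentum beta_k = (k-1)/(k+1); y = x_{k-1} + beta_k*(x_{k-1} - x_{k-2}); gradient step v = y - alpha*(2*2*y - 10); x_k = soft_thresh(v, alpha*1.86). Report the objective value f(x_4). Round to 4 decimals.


FISTA on f(x) = 2*x^2 - 10*x + 1.86*|x|
L = 4, alpha = 0.1437
Iteration 1: beta = 0.0, y = -2.8956 + 0.0*(-2.8956 + 2.8956) = -2.8956
  grad(y) = -21.5824, v = y - alpha*grad = 0.2058
  prox(v) = soft_thresh(0.2058, 0.2673) = 0.0
Iteration 2: beta = 0.3333, y = 0.0 + 0.3333*(0.0 + 2.8956) = 0.9652
  grad(y) = -6.1392, v = y - alpha*grad = 1.8474
  prox(v) = soft_thresh(1.8474, 0.2673) = 1.5801
Iteration 3: beta = 0.5, y = 1.5801 + 0.5*(1.5801 - 0.0) = 2.3702
  grad(y) = -0.5193, v = y - alpha*grad = 2.4448
  prox(v) = soft_thresh(2.4448, 0.2673) = 2.1775
Iteration 4: beta = 0.6, y = 2.1775 + 0.6*(2.1775 - 1.5801) = 2.536
  grad(y) = 0.1438, v = y - alpha*grad = 2.5153
  prox(v) = soft_thresh(2.5153, 0.2673) = 2.248
f(x_4) = 2*2.248^2 - 10*2.248 + 1.86*|2.248| = -8.1917


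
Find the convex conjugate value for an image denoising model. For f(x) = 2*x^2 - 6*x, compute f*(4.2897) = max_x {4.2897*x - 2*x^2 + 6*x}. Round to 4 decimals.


f*(y) = sup_x {y*x - a*x^2 - b*x} = sup_x {(y-b)*x - a*x^2}
FOC: (y - b) - 2a*x = 0 => x* = (y - b)/(2a)
x* = (4.2897 + 6)/(2*2) = 2.5724
f*(4.2897) = (y-b)^2/(4a) = (4.2897 + 6)^2/(4*2)
= 105.8779/8 = 13.2347


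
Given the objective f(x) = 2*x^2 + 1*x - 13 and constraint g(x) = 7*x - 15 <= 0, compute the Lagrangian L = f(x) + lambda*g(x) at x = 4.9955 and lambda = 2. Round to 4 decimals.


Step 1: Evaluate f(x).
f(4.9955) = 2*4.9955^2 + 1*4.9955 - 13 = 41.9055
Step 2: Evaluate g(x).
g(4.9955) = 7*4.9955 - 15 = 19.9685
Step 3: Compute Lagrangian.
L = 41.9055 + 2*19.9685 = 81.8425


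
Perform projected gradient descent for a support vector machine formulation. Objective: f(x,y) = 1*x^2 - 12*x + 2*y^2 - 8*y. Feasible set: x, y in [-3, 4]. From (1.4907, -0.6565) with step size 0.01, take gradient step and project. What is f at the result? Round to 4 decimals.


Step 1: Compute gradient at (1.4907, -0.6565).
grad_x = 2*1*1.4907 - 12 = -9.0186
grad_y = 2*2*-0.6565 - 8 = -10.626
Step 2: Gradient step.
x_raw = 1.4907 - 0.01*-9.0186 = 1.5809
y_raw = -0.6565 - 0.01*-10.626 = -0.5502
Step 3: Project onto [-3, 4].
x_proj = clip(1.5809) = 1.5809
y_proj = clip(-0.5502) = -0.5502
Step 4: Evaluate f.
f(1.5809, -0.5502) = -11.464


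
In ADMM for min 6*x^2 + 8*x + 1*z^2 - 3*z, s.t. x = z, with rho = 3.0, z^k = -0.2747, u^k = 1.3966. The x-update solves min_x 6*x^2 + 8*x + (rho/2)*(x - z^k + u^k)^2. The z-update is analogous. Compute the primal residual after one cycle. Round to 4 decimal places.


ADMM iteration with rho = 3.0, z^k = -0.2747, u^k = 1.3966
Step 1: x-update.
Minimize 6*x^2 + 8*x + (3.0/2)*(x + 0.2747 + 1.3966)^2
FOC: (2*6 + 3.0)*x = -8 + 3.0*(-0.2747 - 1.3966)
x^{k+1} = -0.8676
Step 2: z-update.
Minimize 1*z^2 - 3*z + (3.0/2)*(-0.8676 - z + 1.3966)^2
FOC: (2*1 + 3.0)*z = 3 + 3.0*(-0.8676 + 1.3966)
z^{k+1} = 0.9174
Step 3: u-update.
u^{k+1} = 1.3966 - 0.8676 - 0.9174 = -0.3884
Step 4: Primal residual = |-0.8676 - 0.9174| = 1.785


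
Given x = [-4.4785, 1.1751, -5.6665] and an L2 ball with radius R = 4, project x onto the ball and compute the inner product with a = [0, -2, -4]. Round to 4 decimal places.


Step 1: Compute ||x|| (intermediates to 6 decimals).
||x|| = sqrt((-4.4785)^2 + 1.1751^2 + (-5.6665)^2) = 7.317585
Step 2: Project.
Since ||x|| > R, scale = R/||x|| = 4/7.317585 = 0.546628, proj(x) = scale * x
proj(x) = [-2.448073, 0.642343, -3.097468]
Step 3: Dot product.
a^T * proj(x) = 0*(-2.448073) - 2*0.642343 - 4*(-3.097468) = 11.1052


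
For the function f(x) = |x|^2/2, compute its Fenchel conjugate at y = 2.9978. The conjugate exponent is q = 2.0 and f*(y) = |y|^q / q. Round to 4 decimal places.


The conjugate exponent q satisfies 1/p + 1/q = 1.
p = 2, so q = 2/(2 - 1) = 2.0
|y|^q = 2.9978^2.0 = 8.9868
f*(2.9978) = 8.9868 / 2.0 = 4.4934


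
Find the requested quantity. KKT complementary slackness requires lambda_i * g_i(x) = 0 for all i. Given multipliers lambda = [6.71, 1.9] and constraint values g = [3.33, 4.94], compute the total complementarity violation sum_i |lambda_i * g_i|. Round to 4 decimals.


KKT complementary slackness check:
lambda_1 * g_1 = 6.71 * 3.33 = 22.3443
lambda_2 * g_2 = 1.9 * 4.94 = 9.386
Total violation = 22.3443 + 9.386 = 31.7303


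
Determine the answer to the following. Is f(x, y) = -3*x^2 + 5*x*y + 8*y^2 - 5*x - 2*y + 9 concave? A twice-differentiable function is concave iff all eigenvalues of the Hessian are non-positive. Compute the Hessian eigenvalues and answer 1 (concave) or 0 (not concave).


The Hessian of f(x,y) = -3*x^2 + 5*x*y + 8*y^2 - 5*x - 2*y + 9 is:
H = [[-6, 5], [5, 16]]
Trace = -6 + 16 = 10
Determinant = -6*16 - (5)^2 = -121
Discriminant = (10)^2 - 4*-121 = 584.0
Eigenvalues: lambda_1 = -7.083, lambda_2 = 17.083
The function is not concave.

0


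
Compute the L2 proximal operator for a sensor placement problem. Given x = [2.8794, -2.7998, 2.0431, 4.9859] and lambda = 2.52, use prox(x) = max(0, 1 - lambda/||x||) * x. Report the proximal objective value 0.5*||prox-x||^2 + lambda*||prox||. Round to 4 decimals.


Step 1: Compute ||x||.
||x|| = 6.7204
Step 2: Compute scaling factor.
scale = max(0, 1 - 2.52/6.7204) = 0.625
Step 3: prox(x) = [1.7997, -1.7499, 1.277, 3.1163]
||prox(x)|| = 4.2004
Step 4: Proximal objective.
0.5*||prox-x||^2 = 3.1752
lambda*||prox|| = 10.585
Total = 13.7601


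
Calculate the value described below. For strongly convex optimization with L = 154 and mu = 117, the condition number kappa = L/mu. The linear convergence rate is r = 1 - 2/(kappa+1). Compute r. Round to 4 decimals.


Step 1: Compute the condition number.
kappa = L/mu = 154/117 = 1.3162
Step 2: Compute the convergence rate.
r = 1 - 2/(kappa + 1) = 1 - 2*mu/(L + mu) = (L - mu)/(L + mu) = 37/271 = 0.1365


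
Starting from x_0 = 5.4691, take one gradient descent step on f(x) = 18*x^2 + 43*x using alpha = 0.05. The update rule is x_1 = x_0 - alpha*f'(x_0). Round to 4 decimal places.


We compute the gradient at x_0 and apply the update.
f'(x) = 36*x + 43
f'(5.4691) = 36*5.4691 + 43 = 239.8876
x_1 = 5.4691 - 0.05*239.8876 = -6.5253


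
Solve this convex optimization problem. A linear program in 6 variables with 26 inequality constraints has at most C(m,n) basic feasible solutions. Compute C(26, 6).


Each vertex corresponds to some choice of n active constraints out of m, so the number of vertices is at most C(m, n) = m! / (n!(m-n)!).
m = 26, n = 6
Numerator: 26 * 25 * 24 * 23 * 22 * 21
Denominator: 6! = 720
C(26, 6) = 230230


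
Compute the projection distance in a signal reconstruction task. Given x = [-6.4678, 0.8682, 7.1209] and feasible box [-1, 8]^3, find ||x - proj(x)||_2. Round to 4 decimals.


Project each component onto [-1, 8].
clip(-6.4678) = -1.0, clip(0.8682) = 0.8682, clip(7.1209) = 7.1209
Projection = [-1.0, 0.8682, 7.1209]
Squared diffs: [29.8968, 0.0, 0.0]
Distance = sqrt(29.8968) = 5.4678


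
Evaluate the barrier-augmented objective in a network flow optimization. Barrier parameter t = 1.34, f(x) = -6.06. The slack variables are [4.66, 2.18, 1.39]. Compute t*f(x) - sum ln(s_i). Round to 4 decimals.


Step 1: Compute log-barrier.
ln values: [1.539, 0.7793, 0.3293]
phi = -(1.539 + 0.7793 + 0.3293) = -2.6476
Step 2: Compute augmented objective.
t*f(x) = 1.34*-6.06 = -8.1204
Total = -8.1204 - 2.6476 = -10.768


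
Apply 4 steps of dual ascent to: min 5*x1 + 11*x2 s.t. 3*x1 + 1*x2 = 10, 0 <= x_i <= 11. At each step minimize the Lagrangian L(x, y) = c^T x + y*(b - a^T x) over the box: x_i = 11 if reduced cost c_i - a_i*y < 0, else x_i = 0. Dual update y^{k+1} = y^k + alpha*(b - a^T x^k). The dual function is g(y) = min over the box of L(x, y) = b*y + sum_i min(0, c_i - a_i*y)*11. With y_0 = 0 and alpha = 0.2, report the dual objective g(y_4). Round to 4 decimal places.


Dual ascent for LP: min 5*x1 + 11*x2, 3*x1 + 1*x2 = 10, 0 <= x_i <= 11
Step 1: y^k = 0.0, reduced costs: (5.0, 11.0)
  x^k = (0.0, 0.0), subgradient = b - a^T x = 10.0
  y^{k+1} = 0.0 + 0.2*10.0 = 2.0
Step 2: y^k = 2.0, reduced costs: (-1.0, 9.0)
  x^k = (11.0, 0.0), subgradient = b - a^T x = -23.0
  y^{k+1} = 2.0 + 0.2*-23.0 = -2.6
Step 3: y^k = -2.6, reduced costs: (12.8, 13.6)
  x^k = (0.0, 0.0), subgradient = b - a^T x = 10.0
  y^{k+1} = -2.6 + 0.2*10.0 = -0.6
Step 4: y^k = -0.6, reduced costs: (6.8, 11.6)
  x^k = (0.0, 0.0), subgradient = b - a^T x = 10.0
  y^{k+1} = -0.6 + 0.2*10.0 = 1.4
Dual objective at y_4 = 1.4: reduced costs (0.8, 9.6), box minimizer x = (0.0, 0.0)
g(y_4) = b*y + (c1 - a1*y)*x1 + (c2 - a2*y)*x2 = 10*1.4 + 0.8*0.0 + 9.6*0.0 = 14.0 + 0.0 + 0.0 = 14.0


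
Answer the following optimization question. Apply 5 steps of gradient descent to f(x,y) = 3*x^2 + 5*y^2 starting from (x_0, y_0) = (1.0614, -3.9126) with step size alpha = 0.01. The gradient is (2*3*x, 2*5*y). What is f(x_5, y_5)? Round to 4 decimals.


Gradient descent on f(x,y) = 3*x^2 + 5*y^2.
Starting point: (1.0614, -3.9126), alpha = 0.01
Step 1: grad_x = 2*3*1.0614 = 6.3684, grad_y = 2*5*-3.9126 = -39.126
  x_1 = 1.0614 - 0.01*6.3684 = 0.9977
  y_1 = -3.9126 - 0.01*-39.126 = -3.5213
Step 2: grad_x = 2*3*0.9977 = 5.9863, grad_y = 2*5*-3.5213 = -35.2134
  x_2 = 0.9977 - 0.01*5.9863 = 0.9379
  y_2 = -3.5213 - 0.01*-35.2134 = -3.1692
Step 3: grad_x = 2*3*0.9379 = 5.6271, grad_y = 2*5*-3.1692 = -31.6921
  x_3 = 0.9379 - 0.01*5.6271 = 0.8816
  y_3 = -3.1692 - 0.01*-31.6921 = -2.8523
Step 4: grad_x = 2*3*0.8816 = 5.2895, grad_y = 2*5*-2.8523 = -28.5229
  x_4 = 0.8816 - 0.01*5.2895 = 0.8287
  y_4 = -2.8523 - 0.01*-28.5229 = -2.5671
Step 5: grad_x = 2*3*0.8287 = 4.9721, grad_y = 2*5*-2.5671 = -25.6706
  x_5 = 0.8287 - 0.01*4.9721 = 0.779
  y_5 = -2.5671 - 0.01*-25.6706 = -2.3104
f(0.779, -2.3104) = 3*0.779^2 + 5*(-2.3104)^2 = 28.509


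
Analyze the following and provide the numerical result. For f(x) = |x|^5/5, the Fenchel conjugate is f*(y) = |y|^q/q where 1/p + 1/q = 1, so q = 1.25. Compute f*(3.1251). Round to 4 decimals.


The conjugate exponent q satisfies 1/p + 1/q = 1.
p = 5, so q = 5/(5 - 1) = 1.25
|y|^q = 3.1251^1.25 = 4.1551
f*(3.1251) = 4.1551 / 1.25 = 3.3241


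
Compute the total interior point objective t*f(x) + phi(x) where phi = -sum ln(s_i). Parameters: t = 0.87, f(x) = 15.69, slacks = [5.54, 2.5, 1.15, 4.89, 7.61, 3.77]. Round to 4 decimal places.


Step 1: Compute log-barrier.
ln values: [1.712, 0.9163, 0.1398, 1.5872, 2.0295, 1.3271]
phi = -(1.712 + 0.9163 + 0.1398 + 1.5872 + 2.0295 + 1.3271) = -7.7118
Step 2: Compute augmented objective.
t*f(x) = 0.87*15.69 = 13.6503
Total = 13.6503 - 7.7118 = 5.9385


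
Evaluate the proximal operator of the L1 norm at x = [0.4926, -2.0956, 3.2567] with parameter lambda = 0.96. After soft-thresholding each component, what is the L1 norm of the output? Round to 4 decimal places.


Soft-thresholding with lambda = 0.96:
prox(0.4926) = sign(0.4926)*max(|0.4926| - 0.96, 0) = 0.0
prox(-2.0956) = sign(-2.0956)*max(|-2.0956| - 0.96, 0) = -1.1356
prox(3.2567) = sign(3.2567)*max(|3.2567| - 0.96, 0) = 2.2967
prox(x) = [0.0, -1.1356, 2.2967]
||prox(x)||_1 = 0.0 + 1.1356 + 2.2967 = 3.4323


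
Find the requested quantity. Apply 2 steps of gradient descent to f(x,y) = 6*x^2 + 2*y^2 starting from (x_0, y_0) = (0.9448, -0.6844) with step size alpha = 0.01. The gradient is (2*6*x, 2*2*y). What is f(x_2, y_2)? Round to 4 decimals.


Gradient descent on f(x,y) = 6*x^2 + 2*y^2.
Starting point: (0.9448, -0.6844), alpha = 0.01
Step 1: grad_x = 2*6*0.9448 = 11.3376, grad_y = 2*2*-0.6844 = -2.7376
  x_1 = 0.9448 - 0.01*11.3376 = 0.8314
  y_1 = -0.6844 - 0.01*-2.7376 = -0.657
Step 2: grad_x = 2*6*0.8314 = 9.9771, grad_y = 2*2*-0.657 = -2.6281
  x_2 = 0.8314 - 0.01*9.9771 = 0.7317
  y_2 = -0.657 - 0.01*-2.6281 = -0.6307
f(0.7317, -0.6307) = 6*0.7317^2 + 2*(-0.6307)^2 = 4.0076


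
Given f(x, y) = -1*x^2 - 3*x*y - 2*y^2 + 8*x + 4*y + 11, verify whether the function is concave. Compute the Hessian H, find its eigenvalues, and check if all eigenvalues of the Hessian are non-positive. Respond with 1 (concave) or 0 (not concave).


The Hessian of f(x,y) = -1*x^2 - 3*x*y - 2*y^2 + 8*x + 4*y + 11 is:
H = [[-2, -3], [-3, -4]]
Trace = -2 - 4 = -6
Determinant = -2*-4 - (-3)^2 = -1
Discriminant = (-6)^2 - 4*-1 = 40.0
Eigenvalues: lambda_1 = -6.1623, lambda_2 = 0.1623
The function is not concave.

0


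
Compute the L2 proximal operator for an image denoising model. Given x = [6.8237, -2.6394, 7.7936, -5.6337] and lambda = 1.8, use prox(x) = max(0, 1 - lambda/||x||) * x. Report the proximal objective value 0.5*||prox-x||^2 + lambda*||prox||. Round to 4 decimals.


Step 1: Compute ||x||.
||x|| = 12.0834
Step 2: Compute scaling factor.
scale = max(0, 1 - 1.8/12.0834) = 0.851
Step 3: prox(x) = [5.8072, -2.2462, 6.6326, -4.7945]
||prox(x)|| = 10.2834
Step 4: Proximal objective.
0.5*||prox-x||^2 = 1.62
lambda*||prox|| = 18.5101
Total = 20.1301


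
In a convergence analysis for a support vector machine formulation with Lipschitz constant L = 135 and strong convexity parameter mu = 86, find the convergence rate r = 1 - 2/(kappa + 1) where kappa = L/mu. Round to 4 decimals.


Step 1: Compute the condition number.
kappa = L/mu = 135/86 = 1.5698
Step 2: Compute the convergence rate.
r = 1 - 2/(kappa + 1) = 1 - 2*mu/(L + mu) = (L - mu)/(L + mu) = 49/221 = 0.2217


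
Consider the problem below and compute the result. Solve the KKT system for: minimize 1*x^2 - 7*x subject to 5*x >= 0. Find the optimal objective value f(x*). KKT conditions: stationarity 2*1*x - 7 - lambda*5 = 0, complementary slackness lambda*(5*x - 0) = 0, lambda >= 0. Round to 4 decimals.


Step 1: Try lambda = 0 (constraint inactive).
Stationarity: 2*1*x - 7 = 0
x* = 7/(2*1) = 3.5
Check constraint: 5*3.5 = 17.5 >= 0 -- satisfied.
Step 2: Compute optimal value.
f(x*) = 1*3.5^2 - 7*3.5 = -12.25


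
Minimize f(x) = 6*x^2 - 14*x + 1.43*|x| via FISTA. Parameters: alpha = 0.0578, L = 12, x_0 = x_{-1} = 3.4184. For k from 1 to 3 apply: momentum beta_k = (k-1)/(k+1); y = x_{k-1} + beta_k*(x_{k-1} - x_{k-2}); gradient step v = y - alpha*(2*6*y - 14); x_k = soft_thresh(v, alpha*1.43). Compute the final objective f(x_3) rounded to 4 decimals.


FISTA on f(x) = 6*x^2 - 14*x + 1.43*|x|
L = 12, alpha = 0.0578
Iteration 1: beta = 0.0, y = 3.4184 + 0.0*(3.4184 - 3.4184) = 3.4184
  grad(y) = 27.0208, v = y - alpha*grad = 1.8566
  prox(v) = soft_thresh(1.8566, 0.0827) = 1.7739
Iteration 2: beta = 0.3333, y = 1.7739 + 0.3333*(1.7739 - 3.4184) = 1.2258
  grad(y) = 0.7095, v = y - alpha*grad = 1.1848
  prox(v) = soft_thresh(1.1848, 0.0827) = 1.1021
Iteration 3: beta = 0.5, y = 1.1021 + 0.5*(1.1021 - 1.7739) = 0.7662
  grad(y) = -4.8053, v = y - alpha*grad = 1.044
  prox(v) = soft_thresh(1.044, 0.0827) = 0.9613
f(x_3) = 6*0.9613^2 - 14*0.9613 + 1.43*|0.9613| = -6.539


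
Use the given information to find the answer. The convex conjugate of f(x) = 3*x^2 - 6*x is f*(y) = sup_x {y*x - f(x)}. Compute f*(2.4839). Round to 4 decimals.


f*(y) = sup_x {y*x - a*x^2 - b*x} = sup_x {(y-b)*x - a*x^2}
FOC: (y - b) - 2a*x = 0 => x* = (y - b)/(2a)
x* = (2.4839 + 6)/(2*3) = 1.414
f*(2.4839) = (y-b)^2/(4a) = (2.4839 + 6)^2/(4*3)
= 71.9766/12 = 5.998


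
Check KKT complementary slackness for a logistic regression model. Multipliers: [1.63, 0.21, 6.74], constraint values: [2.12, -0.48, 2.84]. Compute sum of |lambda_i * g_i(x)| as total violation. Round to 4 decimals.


KKT complementary slackness check:
lambda_1 * g_1 = 1.63 * 2.12 = 3.4556
lambda_2 * g_2 = 0.21 * -0.48 = -0.1008
lambda_3 * g_3 = 6.74 * 2.84 = 19.1416
Total violation = 3.4556 + 0.1008 + 19.1416 = 22.698


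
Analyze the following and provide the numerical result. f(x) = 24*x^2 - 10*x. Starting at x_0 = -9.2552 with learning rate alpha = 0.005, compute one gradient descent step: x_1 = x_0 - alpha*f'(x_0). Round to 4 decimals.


We compute the gradient at x_0 and apply the update.
f'(x) = 48*x - 10
f'(-9.2552) = 48*-9.2552 - 10 = -454.2496
x_1 = -9.2552 - 0.005*-454.2496 = -6.984


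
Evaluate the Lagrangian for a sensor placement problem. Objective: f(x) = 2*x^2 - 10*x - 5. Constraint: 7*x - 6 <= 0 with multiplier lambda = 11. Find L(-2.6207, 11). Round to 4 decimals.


Step 1: Evaluate f(x).
f(-2.6207) = 2*(-2.6207)^2 - 10*(-2.6207) - 5 = 34.9431
Step 2: Evaluate g(x).
g(-2.6207) = 7*-2.6207 - 6 = -24.3449
Step 3: Compute Lagrangian.
L = 34.9431 + 11*-24.3449 = -232.8508


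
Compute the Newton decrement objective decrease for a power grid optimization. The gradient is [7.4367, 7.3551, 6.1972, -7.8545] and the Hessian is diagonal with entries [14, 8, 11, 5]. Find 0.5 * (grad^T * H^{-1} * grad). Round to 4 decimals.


Step 1: H is diagonal, so H^(-1) * g = [0.5312, 0.9194, 0.5634, -1.5709].
Step 2: g^T H^(-1) g = sum_i g_i^2 / H_ii
  = (7.4367)^2/14 + (7.3551)^2/8 + (6.1972)^2/11 + (-7.8545)^2/5
  = 3.9503 + 6.7622 + 3.4914 + 12.3386 = 26.5425
Step 3: Objective decrease = 0.5 * g^T H^(-1) g = 13.2713


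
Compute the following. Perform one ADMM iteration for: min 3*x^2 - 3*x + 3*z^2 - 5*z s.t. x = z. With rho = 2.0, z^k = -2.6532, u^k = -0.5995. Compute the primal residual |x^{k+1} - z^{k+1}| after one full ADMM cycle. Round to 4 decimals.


ADMM iteration with rho = 2.0, z^k = -2.6532, u^k = -0.5995
Step 1: x-update.
Minimize 3*x^2 - 3*x + (2.0/2)*(x + 2.6532 - 0.5995)^2
FOC: (2*3 + 2.0)*x = 3 + 2.0*(-2.6532 + 0.5995)
x^{k+1} = -0.1384
Step 2: z-update.
Minimize 3*z^2 - 5*z + (2.0/2)*(-0.1384 - z - 0.5995)^2
FOC: (2*3 + 2.0)*z = 5 + 2.0*(-0.1384 - 0.5995)
z^{k+1} = 0.4405
Step 3: u-update.
u^{k+1} = -0.5995 - 0.1384 - 0.4405 = -1.1784
Step 4: Primal residual = |-0.1384 - 0.4405| = 0.5789


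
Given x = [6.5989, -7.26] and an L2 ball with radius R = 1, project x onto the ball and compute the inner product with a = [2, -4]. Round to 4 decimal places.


Step 1: Compute ||x|| (intermediates to 6 decimals).
||x|| = sqrt(6.5989^2 + (-7.26)^2) = 9.810865
Step 2: Project.
Since ||x|| > R, scale = R/||x|| = 1/9.810865 = 0.101928, proj(x) = scale * x
proj(x) = [0.672613, -0.739997]
Step 3: Dot product.
a^T * proj(x) = 2*0.672613 - 4*(-0.739997) = 4.3052


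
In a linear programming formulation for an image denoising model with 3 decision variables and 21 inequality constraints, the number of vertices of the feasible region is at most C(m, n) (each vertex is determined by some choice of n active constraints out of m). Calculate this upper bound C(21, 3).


Each vertex corresponds to some choice of n active constraints out of m, so the number of vertices is at most C(m, n) = m! / (n!(m-n)!).
m = 21, n = 3
Numerator: 21 * 20 * 19
Denominator: 3! = 6
C(21, 3) = 1330


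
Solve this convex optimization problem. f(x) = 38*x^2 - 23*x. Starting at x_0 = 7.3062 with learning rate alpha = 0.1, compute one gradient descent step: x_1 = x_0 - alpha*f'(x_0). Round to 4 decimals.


We compute the gradient at x_0 and apply the update.
f'(x) = 76*x - 23
f'(7.3062) = 76*7.3062 - 23 = 532.2712
x_1 = 7.3062 - 0.1*532.2712 = -45.9209


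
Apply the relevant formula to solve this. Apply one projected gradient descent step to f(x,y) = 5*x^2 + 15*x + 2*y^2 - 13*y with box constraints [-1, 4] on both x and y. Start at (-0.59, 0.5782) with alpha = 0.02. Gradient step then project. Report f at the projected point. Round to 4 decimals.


Step 1: Compute gradient at (-0.59, 0.5782).
grad_x = 2*5*-0.59 + 15 = 9.1
grad_y = 2*2*0.5782 - 13 = -10.6872
Step 2: Gradient step.
x_raw = -0.59 - 0.02*9.1 = -0.772
y_raw = 0.5782 - 0.02*-10.6872 = 0.7919
Step 3: Project onto [-1, 4].
x_proj = clip(-0.772) = -0.772
y_proj = clip(0.7919) = 0.7919
Step 4: Evaluate f.
f(-0.772, 0.7919) = -17.641


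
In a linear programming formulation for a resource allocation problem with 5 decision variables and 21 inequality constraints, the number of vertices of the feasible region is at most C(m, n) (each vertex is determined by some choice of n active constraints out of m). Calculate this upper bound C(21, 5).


Each vertex corresponds to some choice of n active constraints out of m, so the number of vertices is at most C(m, n) = m! / (n!(m-n)!).
m = 21, n = 5
Numerator: 21 * 20 * 19 * 18 * 17
Denominator: 5! = 120
C(21, 5) = 20349


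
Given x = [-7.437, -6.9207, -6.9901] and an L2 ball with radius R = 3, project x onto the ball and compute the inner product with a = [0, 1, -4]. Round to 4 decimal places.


Step 1: Compute ||x|| (intermediates to 6 decimals).
||x|| = sqrt((-7.437)^2 + (-6.9207)^2 + (-6.9901)^2) = 12.331527
Step 2: Project.
Since ||x|| > R, scale = R/||x|| = 3/12.331527 = 0.243279, proj(x) = scale * x
proj(x) = [-1.809266, -1.683661, -1.700545]
Step 3: Dot product.
a^T * proj(x) = 0*(-1.809266) + 1*(-1.683661) - 4*(-1.700545) = 5.1185


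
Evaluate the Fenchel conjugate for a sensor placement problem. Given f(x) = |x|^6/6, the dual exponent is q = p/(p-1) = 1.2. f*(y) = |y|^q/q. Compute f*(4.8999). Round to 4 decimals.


The conjugate exponent q satisfies 1/p + 1/q = 1.
p = 6, so q = 6/(6 - 1) = 1.2
|y|^q = 4.8999^1.2 = 6.7332
f*(4.8999) = 6.7332 / 1.2 = 5.611


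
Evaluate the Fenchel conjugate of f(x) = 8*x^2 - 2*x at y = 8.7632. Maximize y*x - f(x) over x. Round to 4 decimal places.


f*(y) = sup_x {y*x - a*x^2 - b*x} = sup_x {(y-b)*x - a*x^2}
FOC: (y - b) - 2a*x = 0 => x* = (y - b)/(2a)
x* = (8.7632 + 2)/(2*8) = 0.6727
f*(8.7632) = (y-b)^2/(4a) = (8.7632 + 2)^2/(4*8)
= 115.8465/32 = 3.6202


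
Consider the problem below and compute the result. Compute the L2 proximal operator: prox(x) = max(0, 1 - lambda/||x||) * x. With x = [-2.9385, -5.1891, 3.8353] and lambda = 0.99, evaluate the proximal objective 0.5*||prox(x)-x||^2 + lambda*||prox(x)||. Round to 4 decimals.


Step 1: Compute ||x||.
||x|| = 7.0902
Step 2: Compute scaling factor.
scale = max(0, 1 - 0.99/7.0902) = 0.8604
Step 3: prox(x) = [-2.5282, -4.4646, 3.2998]
||prox(x)|| = 6.1002
Step 4: Proximal objective.
0.5*||prox-x||^2 = 0.4901
lambda*||prox|| = 6.0392
Total = 6.5293


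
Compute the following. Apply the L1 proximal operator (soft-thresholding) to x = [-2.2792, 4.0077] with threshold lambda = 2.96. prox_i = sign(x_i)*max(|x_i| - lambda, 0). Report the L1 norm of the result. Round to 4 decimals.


Soft-thresholding with lambda = 2.96:
prox(-2.2792) = sign(-2.2792)*max(|-2.2792| - 2.96, 0) = 0.0
prox(4.0077) = sign(4.0077)*max(|4.0077| - 2.96, 0) = 1.0477
prox(x) = [0.0, 1.0477]
||prox(x)||_1 = 0.0 + 1.0477 = 1.0477


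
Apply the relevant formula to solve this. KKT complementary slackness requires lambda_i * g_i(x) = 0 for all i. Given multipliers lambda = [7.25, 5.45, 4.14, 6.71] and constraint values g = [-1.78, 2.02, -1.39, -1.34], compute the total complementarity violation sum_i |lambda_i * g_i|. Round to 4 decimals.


KKT complementary slackness check:
lambda_1 * g_1 = 7.25 * -1.78 = -12.905
lambda_2 * g_2 = 5.45 * 2.02 = 11.009
lambda_3 * g_3 = 4.14 * -1.39 = -5.7546
lambda_4 * g_4 = 6.71 * -1.34 = -8.9914
Total violation = 12.905 + 11.009 + 5.7546 + 8.9914 = 38.66


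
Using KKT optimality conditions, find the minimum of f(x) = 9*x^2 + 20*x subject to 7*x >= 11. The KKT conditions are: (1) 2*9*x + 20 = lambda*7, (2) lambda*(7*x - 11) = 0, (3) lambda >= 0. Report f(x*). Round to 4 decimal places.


Step 1: Try lambda = 0 (constraint inactive).
x_unc = -20/(2*9) = -1.1111
Check: 7*-1.1111 = -7.7777 < 11 -- violated!
Step 2: Constraint must be active: 7*x = 11
x* = 11/7 = 1.5714 (rounded; the exact value 11/7 is used below)
lambda = (2*9*(11/7) + 20)/7 = 6.898
Step 3: Compute optimal value.
f(x*) = 9*(11/7)^2 + 20*(11/7) = 53.6531


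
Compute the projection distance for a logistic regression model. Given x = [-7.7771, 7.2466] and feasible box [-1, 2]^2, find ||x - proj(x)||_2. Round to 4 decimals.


Project each component onto [-1, 2].
clip(-7.7771) = -1.0, clip(7.2466) = 2.0
Projection = [-1.0, 2.0]
Squared diffs: [45.9291, 27.5268]
Distance = sqrt(73.4559) = 8.5706


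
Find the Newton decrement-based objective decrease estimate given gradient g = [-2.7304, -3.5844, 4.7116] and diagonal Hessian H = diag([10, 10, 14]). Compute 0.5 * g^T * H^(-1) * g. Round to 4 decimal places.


Step 1: H is diagonal, so H^(-1) * g = [-0.273, -0.3584, 0.3365].
Step 2: g^T H^(-1) g = sum_i g_i^2 / H_ii
  = (-2.7304)^2/10 + (-3.5844)^2/10 + (4.7116)^2/14
  = 0.7455 + 1.2848 + 1.5857 = 3.616
Step 3: Objective decrease = 0.5 * g^T H^(-1) g = 1.808


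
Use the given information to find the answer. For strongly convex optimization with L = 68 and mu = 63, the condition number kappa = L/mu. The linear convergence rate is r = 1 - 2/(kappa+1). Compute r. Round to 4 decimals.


Step 1: Compute the condition number.
kappa = L/mu = 68/63 = 1.0794
Step 2: Compute the convergence rate.
r = 1 - 2/(kappa + 1) = 1 - 2*mu/(L + mu) = (L - mu)/(L + mu) = 5/131 = 0.0382


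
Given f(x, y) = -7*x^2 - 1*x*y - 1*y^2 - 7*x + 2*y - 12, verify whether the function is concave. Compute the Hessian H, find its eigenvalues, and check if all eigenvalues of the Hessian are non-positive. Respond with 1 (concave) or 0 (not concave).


The Hessian of f(x,y) = -7*x^2 - 1*x*y - 1*y^2 - 7*x + 2*y - 12 is:
H = [[-14, -1], [-1, -2]]
Trace = -14 - 2 = -16
Determinant = -14*-2 - (-1)^2 = 27
Discriminant = (-16)^2 - 4*27 = 148.0
Eigenvalues: lambda_1 = -14.0828, lambda_2 = -1.9172
The function is concave.

1


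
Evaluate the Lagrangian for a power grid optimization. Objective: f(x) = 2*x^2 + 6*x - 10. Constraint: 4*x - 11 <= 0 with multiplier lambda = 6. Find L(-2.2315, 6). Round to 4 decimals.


Step 1: Evaluate f(x).
f(-2.2315) = 2*(-2.2315)^2 + 6*(-2.2315) - 10 = -13.4298
Step 2: Evaluate g(x).
g(-2.2315) = 4*-2.2315 - 11 = -19.926
Step 3: Compute Lagrangian.
L = -13.4298 + 6*-19.926 = -132.9858


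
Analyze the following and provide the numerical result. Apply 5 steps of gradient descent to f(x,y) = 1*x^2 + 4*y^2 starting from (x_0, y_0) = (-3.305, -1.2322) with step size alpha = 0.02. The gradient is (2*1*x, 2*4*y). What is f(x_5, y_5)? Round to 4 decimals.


Gradient descent on f(x,y) = 1*x^2 + 4*y^2.
Starting point: (-3.305, -1.2322), alpha = 0.02
Step 1: grad_x = 2*1*-3.305 = -6.61, grad_y = 2*4*-1.2322 = -9.8576
  x_1 = -3.305 - 0.02*-6.61 = -3.1728
  y_1 = -1.2322 - 0.02*-9.8576 = -1.035
Step 2: grad_x = 2*1*-3.1728 = -6.3456, grad_y = 2*4*-1.035 = -8.2804
  x_2 = -3.1728 - 0.02*-6.3456 = -3.0459
  y_2 = -1.035 - 0.02*-8.2804 = -0.8694
Step 3: grad_x = 2*1*-3.0459 = -6.0918, grad_y = 2*4*-0.8694 = -6.9555
  x_3 = -3.0459 - 0.02*-6.0918 = -2.9241
  y_3 = -0.8694 - 0.02*-6.9555 = -0.7303
Step 4: grad_x = 2*1*-2.9241 = -5.8481, grad_y = 2*4*-0.7303 = -5.8426
  x_4 = -2.9241 - 0.02*-5.8481 = -2.8071
  y_4 = -0.7303 - 0.02*-5.8426 = -0.6135
Step 5: grad_x = 2*1*-2.8071 = -5.6142, grad_y = 2*4*-0.6135 = -4.9078
  x_5 = -2.8071 - 0.02*-5.6142 = -2.6948
  y_5 = -0.6135 - 0.02*-4.9078 = -0.5153
f(-2.6948, -0.5153) = 1*(-2.6948)^2 + 4*(-0.5153)^2 = 8.3242


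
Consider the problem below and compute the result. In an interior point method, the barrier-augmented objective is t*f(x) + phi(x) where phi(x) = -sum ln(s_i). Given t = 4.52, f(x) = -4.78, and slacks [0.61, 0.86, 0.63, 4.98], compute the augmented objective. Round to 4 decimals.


Step 1: Compute log-barrier.
ln values: [-0.4943, -0.1508, -0.462, 1.6054]
phi = -(-0.4943 - 0.1508 - 0.462 + 1.6054) = -0.4983
Step 2: Compute augmented objective.
t*f(x) = 4.52*-4.78 = -21.6056
Total = -21.6056 - 0.4983 = -22.1039


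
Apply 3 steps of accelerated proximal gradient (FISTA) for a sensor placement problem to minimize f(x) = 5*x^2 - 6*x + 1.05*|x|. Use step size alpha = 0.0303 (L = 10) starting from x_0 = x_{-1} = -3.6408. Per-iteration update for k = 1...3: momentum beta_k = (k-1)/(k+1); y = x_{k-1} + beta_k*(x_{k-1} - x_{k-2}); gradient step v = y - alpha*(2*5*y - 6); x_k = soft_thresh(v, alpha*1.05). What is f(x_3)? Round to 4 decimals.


FISTA on f(x) = 5*x^2 - 6*x + 1.05*|x|
L = 10, alpha = 0.0303
Iteration 1: beta = 0.0, y = -3.6408 + 0.0*(-3.6408 + 3.6408) = -3.6408
  grad(y) = -42.408, v = y - alpha*grad = -2.3558
  prox(v) = soft_thresh(-2.3558, 0.0318) = -2.324
Iteration 2: beta = 0.3333, y = -2.324 + 0.3333*(-2.324 + 3.6408) = -1.8851
  grad(y) = -24.851, v = y - alpha*grad = -1.1321
  prox(v) = soft_thresh(-1.1321, 0.0318) = -1.1003
Iteration 3: beta = 0.5, y = -1.1003 + 0.5*(-1.1003 + 2.324) = -0.4884
  grad(y) = -10.8843, v = y - alpha*grad = -0.1586
  prox(v) = soft_thresh(-0.1586, 0.0318) = -0.1268
f(x_3) = 5*(-0.1268)^2 - 6*(-0.1268) + 1.05*|-0.1268| = 0.9745


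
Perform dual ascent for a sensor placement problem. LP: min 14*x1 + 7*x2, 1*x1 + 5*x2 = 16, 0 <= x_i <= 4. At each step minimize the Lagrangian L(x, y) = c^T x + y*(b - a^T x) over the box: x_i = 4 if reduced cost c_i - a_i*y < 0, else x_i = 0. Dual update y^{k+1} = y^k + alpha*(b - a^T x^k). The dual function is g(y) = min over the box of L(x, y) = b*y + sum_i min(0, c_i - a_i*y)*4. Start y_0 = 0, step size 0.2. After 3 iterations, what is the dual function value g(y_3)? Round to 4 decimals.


Dual ascent for LP: min 14*x1 + 7*x2, 1*x1 + 5*x2 = 16, 0 <= x_i <= 4
Step 1: y^k = 0.0, reduced costs: (14.0, 7.0)
  x^k = (0.0, 0.0), subgradient = b - a^T x = 16.0
  y^{k+1} = 0.0 + 0.2*16.0 = 3.2
Step 2: y^k = 3.2, reduced costs: (10.8, -9.0)
  x^k = (0.0, 4.0), subgradient = b - a^T x = -4.0
  y^{k+1} = 3.2 + 0.2*-4.0 = 2.4
Step 3: y^k = 2.4, reduced costs: (11.6, -5.0)
  x^k = (0.0, 4.0), subgradient = b - a^T x = -4.0
  y^{k+1} = 2.4 + 0.2*-4.0 = 1.6
Dual objective at y_3 = 1.6: reduced costs (12.4, -1.0), box minimizer x = (0.0, 4.0)
g(y_3) = b*y + (c1 - a1*y)*x1 + (c2 - a2*y)*x2 = 16*1.6 + 12.4*0.0 + (-1.0)*4.0 = 25.6 + 0.0 - 4.0 = 21.6


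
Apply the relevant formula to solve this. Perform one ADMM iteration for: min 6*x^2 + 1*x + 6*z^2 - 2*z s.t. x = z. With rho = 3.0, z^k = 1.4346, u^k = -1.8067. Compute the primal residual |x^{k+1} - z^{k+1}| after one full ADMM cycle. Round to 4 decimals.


ADMM iteration with rho = 3.0, z^k = 1.4346, u^k = -1.8067
Step 1: x-update.
Minimize 6*x^2 + 1*x + (3.0/2)*(x - 1.4346 - 1.8067)^2
FOC: (2*6 + 3.0)*x = -1 + 3.0*(1.4346 + 1.8067)
x^{k+1} = 0.5816
Step 2: z-update.
Minimize 6*z^2 - 2*z + (3.0/2)*(0.5816 - z - 1.8067)^2
FOC: (2*6 + 3.0)*z = 2 + 3.0*(0.5816 - 1.8067)
z^{k+1} = -0.1117
Step 3: u-update.
u^{k+1} = -1.8067 + 0.5816 + 0.1117 = -1.1134
Step 4: Primal residual = |0.5816 + 0.1117| = 0.6933


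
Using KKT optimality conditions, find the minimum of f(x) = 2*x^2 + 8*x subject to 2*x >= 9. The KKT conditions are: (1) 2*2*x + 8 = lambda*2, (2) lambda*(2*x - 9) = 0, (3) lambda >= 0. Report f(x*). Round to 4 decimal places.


Step 1: Try lambda = 0 (constraint inactive).
x_unc = -8/(2*2) = -2.0
Check: 2*-2.0 = -4.0 < 9 -- violated!
Step 2: Constraint must be active: 2*x = 9
x* = 9/2 = 4.5
lambda = (2*2*4.5 + 8)/2 = 13.0
Step 3: Compute optimal value.
f(x*) = 2*4.5^2 + 8*4.5 = 76.5


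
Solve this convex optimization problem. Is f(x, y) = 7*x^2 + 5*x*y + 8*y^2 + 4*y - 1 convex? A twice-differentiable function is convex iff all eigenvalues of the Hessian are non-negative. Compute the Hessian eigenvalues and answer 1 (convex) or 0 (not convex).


The Hessian of f(x,y) = 7*x^2 + 5*x*y + 8*y^2 + 4*y - 1 is:
H = [[14, 5], [5, 16]]
Trace = 14 + 16 = 30
Determinant = 14*16 - (5)^2 = 199
Discriminant = (30)^2 - 4*199 = 104.0
Eigenvalues: lambda_1 = 9.901, lambda_2 = 20.099
The function is convex.

1


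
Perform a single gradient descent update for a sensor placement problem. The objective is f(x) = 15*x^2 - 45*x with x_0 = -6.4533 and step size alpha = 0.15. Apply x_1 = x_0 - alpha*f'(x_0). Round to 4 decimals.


We compute the gradient at x_0 and apply the update.
f'(x) = 30*x - 45
f'(-6.4533) = 30*-6.4533 - 45 = -238.599
x_1 = -6.4533 - 0.15*-238.599 = 29.3366


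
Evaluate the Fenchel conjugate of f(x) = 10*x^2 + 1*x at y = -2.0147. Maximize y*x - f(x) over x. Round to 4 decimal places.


f*(y) = sup_x {y*x - a*x^2 - b*x} = sup_x {(y-b)*x - a*x^2}
FOC: (y - b) - 2a*x = 0 => x* = (y - b)/(2a)
x* = (-2.0147 - 1)/(2*10) = -0.1507
f*(-2.0147) = (y-b)^2/(4a) = (-2.0147 - 1)^2/(4*10)
= 9.0884/40 = 0.2272


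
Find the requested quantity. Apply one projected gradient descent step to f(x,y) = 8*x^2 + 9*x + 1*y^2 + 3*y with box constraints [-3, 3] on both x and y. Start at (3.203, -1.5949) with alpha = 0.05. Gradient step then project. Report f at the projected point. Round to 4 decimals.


Step 1: Compute gradient at (3.203, -1.5949).
grad_x = 2*8*3.203 + 9 = 60.248
grad_y = 2*1*-1.5949 + 3 = -0.1898
Step 2: Gradient step.
x_raw = 3.203 - 0.05*60.248 = 0.1906
y_raw = -1.5949 - 0.05*-0.1898 = -1.5854
Step 3: Project onto [-3, 3].
x_proj = clip(0.1906) = 0.1906
y_proj = clip(-1.5854) = -1.5854
Step 4: Evaluate f.
f(0.1906, -1.5854) = -0.2367


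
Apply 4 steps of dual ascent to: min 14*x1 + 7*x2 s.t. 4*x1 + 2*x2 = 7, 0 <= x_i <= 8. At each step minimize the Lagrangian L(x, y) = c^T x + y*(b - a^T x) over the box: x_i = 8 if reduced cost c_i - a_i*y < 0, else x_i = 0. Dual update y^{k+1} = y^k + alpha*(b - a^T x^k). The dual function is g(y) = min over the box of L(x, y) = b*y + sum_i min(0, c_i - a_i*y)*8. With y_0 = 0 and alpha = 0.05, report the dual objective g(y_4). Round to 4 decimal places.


Dual ascent for LP: min 14*x1 + 7*x2, 4*x1 + 2*x2 = 7, 0 <= x_i <= 8
Step 1: y^k = 0.0, reduced costs: (14.0, 7.0)
  x^k = (0.0, 0.0), subgradient = b - a^T x = 7.0
  y^{k+1} = 0.0 + 0.05*7.0 = 0.35
Step 2: y^k = 0.35, reduced costs: (12.6, 6.3)
  x^k = (0.0, 0.0), subgradient = b - a^T x = 7.0
  y^{k+1} = 0.35 + 0.05*7.0 = 0.7
Step 3: y^k = 0.7, reduced costs: (11.2, 5.6)
  x^k = (0.0, 0.0), subgradient = b - a^T x = 7.0
  y^{k+1} = 0.7 + 0.05*7.0 = 1.05
Step 4: y^k = 1.05, reduced costs: (9.8, 4.9)
  x^k = (0.0, 0.0), subgradient = b - a^T x = 7.0
  y^{k+1} = 1.05 + 0.05*7.0 = 1.4
Dual objective at y_4 = 1.4: reduced costs (8.4, 4.2), box minimizer x = (0.0, 0.0)
g(y_4) = b*y + (c1 - a1*y)*x1 + (c2 - a2*y)*x2 = 7*1.4 + 8.4*0.0 + 4.2*0.0 = 9.8 + 0.0 + 0.0 = 9.8
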